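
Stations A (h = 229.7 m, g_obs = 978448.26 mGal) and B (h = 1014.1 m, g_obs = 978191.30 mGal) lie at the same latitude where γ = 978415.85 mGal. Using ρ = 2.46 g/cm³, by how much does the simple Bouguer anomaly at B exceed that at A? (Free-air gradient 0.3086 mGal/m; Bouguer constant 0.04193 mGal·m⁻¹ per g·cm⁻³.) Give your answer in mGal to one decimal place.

-95.8

Δg_SB(A) = 978448.26 − 978415.85 + 0.3086×229.7 − 0.04193×2.46×229.7 = 79.60 mGal
Δg_SB(B) = 978191.30 − 978415.85 + 0.3086×1014.1 − 0.04193×2.46×1014.1 = -16.20 mGal
Difference = -16.20 − (79.60) = -95.80 mGal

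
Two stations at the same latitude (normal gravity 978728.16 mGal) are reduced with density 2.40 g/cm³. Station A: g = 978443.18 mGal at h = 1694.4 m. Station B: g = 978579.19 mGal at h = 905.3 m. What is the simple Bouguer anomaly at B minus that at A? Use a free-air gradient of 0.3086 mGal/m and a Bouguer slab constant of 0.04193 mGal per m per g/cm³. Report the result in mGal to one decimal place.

Δg_SB(A) = 978443.18 − 978728.16 + 0.3086×1694.4 − 0.04193×2.40×1694.4 = 67.40 mGal
Δg_SB(B) = 978579.19 − 978728.16 + 0.3086×905.3 − 0.04193×2.40×905.3 = 39.30 mGal
Difference = 39.30 − (67.40) = -28.10 mGal

-28.1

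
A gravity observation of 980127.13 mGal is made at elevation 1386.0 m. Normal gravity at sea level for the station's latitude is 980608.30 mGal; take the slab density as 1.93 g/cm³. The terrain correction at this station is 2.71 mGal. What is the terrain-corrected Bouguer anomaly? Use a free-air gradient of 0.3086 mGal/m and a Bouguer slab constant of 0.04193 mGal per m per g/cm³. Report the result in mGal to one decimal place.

-162.9

Free-air correction = 0.3086 × 1386.0 = 427.72 mGal
Free-air anomaly = 980127.13 − 980608.30 + (427.72) = -53.45 mGal
Bouguer slab correction = 0.04193 × 1.93 × 1386.0 = 112.16 mGal
Simple Bouguer anomaly = -53.45 − (112.16) = -165.61 mGal
Complete Bouguer anomaly = -165.61 + 2.71 = -162.90 mGal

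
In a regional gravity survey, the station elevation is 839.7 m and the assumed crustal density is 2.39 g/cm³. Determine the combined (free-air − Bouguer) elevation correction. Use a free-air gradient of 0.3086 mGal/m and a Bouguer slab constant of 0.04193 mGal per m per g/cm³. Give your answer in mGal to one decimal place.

175.0

Combined gradient = 0.3086 − 0.04193 × 2.39 = 0.2083873 mGal/m
Combined elevation correction = 0.2083873 × 839.7 = 175.0 mGal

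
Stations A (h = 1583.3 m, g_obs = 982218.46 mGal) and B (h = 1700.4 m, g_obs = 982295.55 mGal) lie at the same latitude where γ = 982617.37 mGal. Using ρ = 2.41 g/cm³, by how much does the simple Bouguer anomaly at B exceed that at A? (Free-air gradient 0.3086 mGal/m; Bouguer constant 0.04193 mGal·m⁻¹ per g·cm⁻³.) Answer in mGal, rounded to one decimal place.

Δg_SB(A) = 982218.46 − 982617.37 + 0.3086×1583.3 − 0.04193×2.41×1583.3 = -70.30 mGal
Δg_SB(B) = 982295.55 − 982617.37 + 0.3086×1700.4 − 0.04193×2.41×1700.4 = 31.10 mGal
Difference = 31.10 − (-70.30) = 101.40 mGal

101.4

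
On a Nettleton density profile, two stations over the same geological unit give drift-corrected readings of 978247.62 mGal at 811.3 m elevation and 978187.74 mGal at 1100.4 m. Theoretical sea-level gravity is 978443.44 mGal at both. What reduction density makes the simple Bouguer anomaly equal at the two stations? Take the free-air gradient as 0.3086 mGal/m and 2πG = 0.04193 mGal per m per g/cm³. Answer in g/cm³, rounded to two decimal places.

Δg_obs = 978187.74 − 978247.62 = -59.88 mGal over Δh = 1100.4 − 811.3 = 289.1 m
Equal Bouguer anomalies ⇒ Δg_obs + (0.3086 − 0.04193ρ)·Δh = 0
0.3086 − 0.04193ρ = −Δg_obs/Δh = 0.20713
ρ = (0.3086 − 0.20713) / 0.04193 = 2.42 g/cm³

2.42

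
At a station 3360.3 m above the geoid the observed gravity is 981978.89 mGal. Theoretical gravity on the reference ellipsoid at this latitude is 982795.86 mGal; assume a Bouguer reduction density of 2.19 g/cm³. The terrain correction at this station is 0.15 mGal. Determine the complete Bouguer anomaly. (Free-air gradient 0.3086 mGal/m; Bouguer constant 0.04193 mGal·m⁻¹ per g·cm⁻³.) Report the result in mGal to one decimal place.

-88.4

Free-air correction = 0.3086 × 3360.3 = 1036.99 mGal
Free-air anomaly = 981978.89 − 982795.86 + (1036.99) = 220.02 mGal
Bouguer slab correction = 0.04193 × 2.19 × 3360.3 = 308.57 mGal
Simple Bouguer anomaly = 220.02 − (308.57) = -88.55 mGal
Complete Bouguer anomaly = -88.55 + 0.15 = -88.40 mGal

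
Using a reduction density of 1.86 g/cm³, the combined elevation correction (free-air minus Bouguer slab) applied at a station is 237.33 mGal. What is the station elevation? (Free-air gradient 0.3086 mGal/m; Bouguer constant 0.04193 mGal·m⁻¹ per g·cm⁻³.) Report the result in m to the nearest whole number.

1029

Combined gradient = 0.3086 − 0.04193 × 1.86 = 0.2306102 mGal/m
h = 237.33 / 0.2306102 = 1029.14 m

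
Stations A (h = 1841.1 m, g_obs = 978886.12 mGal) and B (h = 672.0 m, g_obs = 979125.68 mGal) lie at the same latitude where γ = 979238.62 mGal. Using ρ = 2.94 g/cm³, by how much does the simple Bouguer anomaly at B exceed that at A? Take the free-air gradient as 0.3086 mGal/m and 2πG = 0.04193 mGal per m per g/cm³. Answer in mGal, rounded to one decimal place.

Δg_SB(A) = 978886.12 − 979238.62 + 0.3086×1841.1 − 0.04193×2.94×1841.1 = -11.30 mGal
Δg_SB(B) = 979125.68 − 979238.62 + 0.3086×672.0 − 0.04193×2.94×672.0 = 11.60 mGal
Difference = 11.60 − (-11.30) = 22.90 mGal

22.9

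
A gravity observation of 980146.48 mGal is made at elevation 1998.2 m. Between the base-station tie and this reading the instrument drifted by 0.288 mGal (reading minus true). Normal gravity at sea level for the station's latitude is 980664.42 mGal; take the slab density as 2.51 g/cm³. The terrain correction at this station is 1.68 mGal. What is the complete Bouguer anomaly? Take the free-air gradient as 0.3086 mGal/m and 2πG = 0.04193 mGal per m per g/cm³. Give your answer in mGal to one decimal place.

Drift-corrected reading = 980146.48 − (0.288) = 980146.192 mGal
Free-air correction = 0.3086 × 1998.2 = 616.64 mGal
Free-air anomaly = 980146.192 − 980664.42 + (616.64) = 98.412 mGal
Bouguer slab correction = 0.04193 × 2.51 × 1998.2 = 210.30 mGal
Simple Bouguer anomaly = 98.412 − (210.30) = -111.888 mGal
Complete Bouguer anomaly = -111.888 + 1.68 = -110.208 mGal

-110.2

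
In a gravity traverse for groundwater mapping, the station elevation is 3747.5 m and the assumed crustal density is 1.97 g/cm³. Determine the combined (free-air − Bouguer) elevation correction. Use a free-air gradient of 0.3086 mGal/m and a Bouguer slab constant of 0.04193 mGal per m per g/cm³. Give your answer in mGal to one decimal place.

Combined gradient = 0.3086 − 0.04193 × 1.97 = 0.2259979 mGal/m
Combined elevation correction = 0.2259979 × 3747.5 = 846.9 mGal

846.9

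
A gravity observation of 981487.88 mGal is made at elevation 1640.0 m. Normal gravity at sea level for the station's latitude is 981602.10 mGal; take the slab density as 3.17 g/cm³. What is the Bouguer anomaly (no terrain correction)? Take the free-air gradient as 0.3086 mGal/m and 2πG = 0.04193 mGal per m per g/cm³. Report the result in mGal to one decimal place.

173.9

Free-air correction = 0.3086 × 1640.0 = 506.10 mGal
Free-air anomaly = 981487.88 − 981602.10 + (506.10) = 391.88 mGal
Bouguer slab correction = 0.04193 × 3.17 × 1640.0 = 217.99 mGal
Simple Bouguer anomaly = 391.88 − (217.99) = 173.89 mGal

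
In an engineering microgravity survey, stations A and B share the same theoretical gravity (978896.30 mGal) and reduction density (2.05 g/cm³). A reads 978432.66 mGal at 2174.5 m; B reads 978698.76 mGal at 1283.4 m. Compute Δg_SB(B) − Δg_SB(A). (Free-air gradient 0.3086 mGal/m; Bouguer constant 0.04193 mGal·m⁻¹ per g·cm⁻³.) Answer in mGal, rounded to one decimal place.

Δg_SB(A) = 978432.66 − 978896.30 + 0.3086×2174.5 − 0.04193×2.05×2174.5 = 20.50 mGal
Δg_SB(B) = 978698.76 − 978896.30 + 0.3086×1283.4 − 0.04193×2.05×1283.4 = 88.20 mGal
Difference = 88.20 − (20.50) = 67.70 mGal

67.7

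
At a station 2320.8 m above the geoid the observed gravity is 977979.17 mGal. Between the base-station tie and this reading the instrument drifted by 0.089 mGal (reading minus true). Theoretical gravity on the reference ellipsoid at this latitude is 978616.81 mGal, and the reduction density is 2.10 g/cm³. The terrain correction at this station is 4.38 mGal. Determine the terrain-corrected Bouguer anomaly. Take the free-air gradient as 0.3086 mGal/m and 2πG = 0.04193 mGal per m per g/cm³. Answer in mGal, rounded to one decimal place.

-121.5

Drift-corrected reading = 977979.17 − (0.089) = 977979.081 mGal
Free-air correction = 0.3086 × 2320.8 = 716.20 mGal
Free-air anomaly = 977979.081 − 978616.81 + (716.20) = 78.471 mGal
Bouguer slab correction = 0.04193 × 2.10 × 2320.8 = 204.35 mGal
Simple Bouguer anomaly = 78.471 − (204.35) = -125.879 mGal
Complete Bouguer anomaly = -125.879 + 4.38 = -121.499 mGal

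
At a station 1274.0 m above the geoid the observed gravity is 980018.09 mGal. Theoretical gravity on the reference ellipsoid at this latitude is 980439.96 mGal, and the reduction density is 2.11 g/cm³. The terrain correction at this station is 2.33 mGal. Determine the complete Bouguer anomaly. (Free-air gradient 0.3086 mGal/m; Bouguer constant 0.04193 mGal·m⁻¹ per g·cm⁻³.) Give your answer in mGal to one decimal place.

Free-air correction = 0.3086 × 1274.0 = 393.16 mGal
Free-air anomaly = 980018.09 − 980439.96 + (393.16) = -28.71 mGal
Bouguer slab correction = 0.04193 × 2.11 × 1274.0 = 112.71 mGal
Simple Bouguer anomaly = -28.71 − (112.71) = -141.42 mGal
Complete Bouguer anomaly = -141.42 + 2.33 = -139.09 mGal

-139.1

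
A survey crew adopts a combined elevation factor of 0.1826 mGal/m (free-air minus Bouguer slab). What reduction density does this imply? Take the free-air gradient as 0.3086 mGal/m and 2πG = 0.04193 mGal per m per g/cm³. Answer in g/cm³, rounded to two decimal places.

0.1826 = 0.3086 − 0.04193 × ρ
ρ = (0.3086 − 0.1826) / 0.04193 = 3.01 g/cm³

3.01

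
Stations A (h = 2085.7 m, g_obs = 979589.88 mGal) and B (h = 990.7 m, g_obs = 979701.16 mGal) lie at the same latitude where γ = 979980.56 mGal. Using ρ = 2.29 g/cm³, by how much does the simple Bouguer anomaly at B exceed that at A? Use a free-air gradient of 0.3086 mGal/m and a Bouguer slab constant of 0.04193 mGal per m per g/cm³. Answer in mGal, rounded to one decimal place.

-121.5

Δg_SB(A) = 979589.88 − 979980.56 + 0.3086×2085.7 − 0.04193×2.29×2085.7 = 52.70 mGal
Δg_SB(B) = 979701.16 − 979980.56 + 0.3086×990.7 − 0.04193×2.29×990.7 = -68.80 mGal
Difference = -68.80 − (52.70) = -121.50 mGal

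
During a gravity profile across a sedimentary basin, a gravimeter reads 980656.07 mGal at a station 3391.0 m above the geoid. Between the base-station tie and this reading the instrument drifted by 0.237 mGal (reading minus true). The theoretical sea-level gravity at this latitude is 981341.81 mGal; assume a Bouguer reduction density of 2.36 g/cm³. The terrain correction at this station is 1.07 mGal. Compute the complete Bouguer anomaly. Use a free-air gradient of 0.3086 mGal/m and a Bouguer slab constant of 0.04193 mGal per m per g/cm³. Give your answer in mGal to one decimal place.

26.0

Drift-corrected reading = 980656.07 − (0.237) = 980655.833 mGal
Free-air correction = 0.3086 × 3391.0 = 1046.46 mGal
Free-air anomaly = 980655.833 − 981341.81 + (1046.46) = 360.483 mGal
Bouguer slab correction = 0.04193 × 2.36 × 3391.0 = 335.56 mGal
Simple Bouguer anomaly = 360.483 − (335.56) = 24.923 mGal
Complete Bouguer anomaly = 24.923 + 1.07 = 25.993 mGal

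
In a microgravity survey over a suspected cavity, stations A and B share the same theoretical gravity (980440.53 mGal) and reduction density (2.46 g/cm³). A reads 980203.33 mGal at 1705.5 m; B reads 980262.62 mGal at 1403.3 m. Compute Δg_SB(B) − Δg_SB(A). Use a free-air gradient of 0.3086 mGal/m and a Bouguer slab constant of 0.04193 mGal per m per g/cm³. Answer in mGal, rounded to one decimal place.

-2.8

Δg_SB(A) = 980203.33 − 980440.53 + 0.3086×1705.5 − 0.04193×2.46×1705.5 = 113.20 mGal
Δg_SB(B) = 980262.62 − 980440.53 + 0.3086×1403.3 − 0.04193×2.46×1403.3 = 110.40 mGal
Difference = 110.40 − (113.20) = -2.80 mGal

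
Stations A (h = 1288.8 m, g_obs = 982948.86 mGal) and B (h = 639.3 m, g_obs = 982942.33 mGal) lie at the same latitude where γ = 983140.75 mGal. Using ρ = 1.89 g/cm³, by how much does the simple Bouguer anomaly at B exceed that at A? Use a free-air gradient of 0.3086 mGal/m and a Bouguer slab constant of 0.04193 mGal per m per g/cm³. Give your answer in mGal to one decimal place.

-155.5

Δg_SB(A) = 982948.86 − 983140.75 + 0.3086×1288.8 − 0.04193×1.89×1288.8 = 103.70 mGal
Δg_SB(B) = 982942.33 − 983140.75 + 0.3086×639.3 − 0.04193×1.89×639.3 = -51.80 mGal
Difference = -51.80 − (103.70) = -155.50 mGal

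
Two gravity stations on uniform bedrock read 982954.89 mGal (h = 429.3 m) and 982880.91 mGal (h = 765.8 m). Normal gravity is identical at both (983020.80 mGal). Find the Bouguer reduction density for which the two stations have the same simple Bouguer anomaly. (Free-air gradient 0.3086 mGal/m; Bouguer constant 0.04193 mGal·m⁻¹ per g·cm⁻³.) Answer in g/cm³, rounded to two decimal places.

2.12

Δg_obs = 982880.91 − 982954.89 = -73.98 mGal over Δh = 765.8 − 429.3 = 336.5 m
Equal Bouguer anomalies ⇒ Δg_obs + (0.3086 − 0.04193ρ)·Δh = 0
0.3086 − 0.04193ρ = −Δg_obs/Δh = 0.21985
ρ = (0.3086 − 0.21985) / 0.04193 = 2.12 g/cm³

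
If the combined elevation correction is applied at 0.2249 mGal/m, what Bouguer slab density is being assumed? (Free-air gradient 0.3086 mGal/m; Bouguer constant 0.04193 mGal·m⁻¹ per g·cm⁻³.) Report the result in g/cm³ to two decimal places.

0.2249 = 0.3086 − 0.04193 × ρ
ρ = (0.3086 − 0.2249) / 0.04193 = 2.00 g/cm³

2.00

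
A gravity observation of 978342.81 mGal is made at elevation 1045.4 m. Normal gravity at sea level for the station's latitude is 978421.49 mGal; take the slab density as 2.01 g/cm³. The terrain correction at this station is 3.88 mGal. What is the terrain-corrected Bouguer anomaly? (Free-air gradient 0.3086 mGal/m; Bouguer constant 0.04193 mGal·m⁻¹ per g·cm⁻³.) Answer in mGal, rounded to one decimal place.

Free-air correction = 0.3086 × 1045.4 = 322.61 mGal
Free-air anomaly = 978342.81 − 978421.49 + (322.61) = 243.93 mGal
Bouguer slab correction = 0.04193 × 2.01 × 1045.4 = 88.11 mGal
Simple Bouguer anomaly = 243.93 − (88.11) = 155.82 mGal
Complete Bouguer anomaly = 155.82 + 3.88 = 159.70 mGal

159.7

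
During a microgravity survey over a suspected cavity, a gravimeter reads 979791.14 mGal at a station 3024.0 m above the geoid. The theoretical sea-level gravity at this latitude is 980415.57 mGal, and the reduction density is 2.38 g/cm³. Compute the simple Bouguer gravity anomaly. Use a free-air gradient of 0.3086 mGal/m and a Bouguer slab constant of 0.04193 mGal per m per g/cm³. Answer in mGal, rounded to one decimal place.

7.0

Free-air correction = 0.3086 × 3024.0 = 933.21 mGal
Free-air anomaly = 979791.14 − 980415.57 + (933.21) = 308.78 mGal
Bouguer slab correction = 0.04193 × 2.38 × 3024.0 = 301.78 mGal
Simple Bouguer anomaly = 308.78 − (301.78) = 7.00 mGal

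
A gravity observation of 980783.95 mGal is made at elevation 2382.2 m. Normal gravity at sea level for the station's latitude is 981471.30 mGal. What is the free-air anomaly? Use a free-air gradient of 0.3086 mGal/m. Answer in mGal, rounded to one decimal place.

47.8

Free-air correction = 0.3086 × 2382.2 = 735.15 mGal
Free-air anomaly = 980783.95 − 981471.30 + (735.15) = 47.80 mGal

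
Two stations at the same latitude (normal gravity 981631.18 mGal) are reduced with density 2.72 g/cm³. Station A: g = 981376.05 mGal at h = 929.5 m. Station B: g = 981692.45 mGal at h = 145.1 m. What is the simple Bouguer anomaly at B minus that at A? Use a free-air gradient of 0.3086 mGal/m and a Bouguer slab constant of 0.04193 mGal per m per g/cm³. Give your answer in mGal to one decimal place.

Δg_SB(A) = 981376.05 − 981631.18 + 0.3086×929.5 − 0.04193×2.72×929.5 = -74.30 mGal
Δg_SB(B) = 981692.45 − 981631.18 + 0.3086×145.1 − 0.04193×2.72×145.1 = 89.50 mGal
Difference = 89.50 − (-74.30) = 163.80 mGal

163.8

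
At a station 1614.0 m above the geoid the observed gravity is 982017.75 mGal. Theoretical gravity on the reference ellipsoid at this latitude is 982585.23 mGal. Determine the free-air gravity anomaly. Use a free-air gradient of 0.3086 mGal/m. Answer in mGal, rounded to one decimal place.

-69.4

Free-air correction = 0.3086 × 1614.0 = 498.08 mGal
Free-air anomaly = 982017.75 − 982585.23 + (498.08) = -69.40 mGal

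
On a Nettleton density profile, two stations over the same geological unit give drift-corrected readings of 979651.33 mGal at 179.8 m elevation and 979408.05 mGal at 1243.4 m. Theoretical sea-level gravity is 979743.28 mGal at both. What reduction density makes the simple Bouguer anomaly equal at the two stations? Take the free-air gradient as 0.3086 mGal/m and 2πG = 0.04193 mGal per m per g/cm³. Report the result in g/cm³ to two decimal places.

Δg_obs = 979408.05 − 979651.33 = -243.28 mGal over Δh = 1243.4 − 179.8 = 1063.6 m
Equal Bouguer anomalies ⇒ Δg_obs + (0.3086 − 0.04193ρ)·Δh = 0
0.3086 − 0.04193ρ = −Δg_obs/Δh = 0.22873
ρ = (0.3086 − 0.22873) / 0.04193 = 1.90 g/cm³

1.90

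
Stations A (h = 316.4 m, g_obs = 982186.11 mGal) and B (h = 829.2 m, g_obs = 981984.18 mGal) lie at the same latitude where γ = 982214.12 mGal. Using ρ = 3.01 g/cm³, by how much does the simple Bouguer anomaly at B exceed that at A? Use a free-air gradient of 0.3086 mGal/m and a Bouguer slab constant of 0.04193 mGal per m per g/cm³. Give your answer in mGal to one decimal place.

-108.4

Δg_SB(A) = 982186.11 − 982214.12 + 0.3086×316.4 − 0.04193×3.01×316.4 = 29.70 mGal
Δg_SB(B) = 981984.18 − 982214.12 + 0.3086×829.2 − 0.04193×3.01×829.2 = -78.70 mGal
Difference = -78.70 − (29.70) = -108.40 mGal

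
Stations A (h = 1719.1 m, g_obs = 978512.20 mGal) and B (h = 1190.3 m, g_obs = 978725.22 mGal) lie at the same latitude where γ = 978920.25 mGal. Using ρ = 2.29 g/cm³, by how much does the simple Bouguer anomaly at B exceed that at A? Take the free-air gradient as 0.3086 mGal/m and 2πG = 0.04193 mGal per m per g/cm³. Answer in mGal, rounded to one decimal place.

100.6

Δg_SB(A) = 978512.20 − 978920.25 + 0.3086×1719.1 − 0.04193×2.29×1719.1 = -42.60 mGal
Δg_SB(B) = 978725.22 − 978920.25 + 0.3086×1190.3 − 0.04193×2.29×1190.3 = 58.00 mGal
Difference = 58.00 − (-42.60) = 100.60 mGal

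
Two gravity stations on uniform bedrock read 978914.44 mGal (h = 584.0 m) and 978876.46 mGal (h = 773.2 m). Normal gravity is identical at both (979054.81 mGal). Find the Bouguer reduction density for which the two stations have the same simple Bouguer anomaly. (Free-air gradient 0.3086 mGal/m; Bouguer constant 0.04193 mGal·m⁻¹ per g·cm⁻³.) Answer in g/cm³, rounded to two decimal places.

Δg_obs = 978876.46 − 978914.44 = -37.98 mGal over Δh = 773.2 − 584.0 = 189.2 m
Equal Bouguer anomalies ⇒ Δg_obs + (0.3086 − 0.04193ρ)·Δh = 0
0.3086 − 0.04193ρ = −Δg_obs/Δh = 0.20074
ρ = (0.3086 − 0.20074) / 0.04193 = 2.57 g/cm³

2.57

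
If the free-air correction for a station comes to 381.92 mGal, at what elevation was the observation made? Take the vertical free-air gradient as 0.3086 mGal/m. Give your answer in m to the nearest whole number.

1238

h = 381.92 / 0.3086 = 1237.59 m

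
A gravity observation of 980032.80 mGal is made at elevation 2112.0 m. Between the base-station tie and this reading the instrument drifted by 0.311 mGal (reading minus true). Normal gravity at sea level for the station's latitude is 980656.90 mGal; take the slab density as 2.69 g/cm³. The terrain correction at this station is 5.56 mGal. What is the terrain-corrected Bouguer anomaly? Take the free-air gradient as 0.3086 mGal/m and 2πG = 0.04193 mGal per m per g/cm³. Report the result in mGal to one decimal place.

-205.3

Drift-corrected reading = 980032.80 − (0.311) = 980032.489 mGal
Free-air correction = 0.3086 × 2112.0 = 651.76 mGal
Free-air anomaly = 980032.489 − 980656.90 + (651.76) = 27.349 mGal
Bouguer slab correction = 0.04193 × 2.69 × 2112.0 = 238.22 mGal
Simple Bouguer anomaly = 27.349 − (238.22) = -210.871 mGal
Complete Bouguer anomaly = -210.871 + 5.56 = -205.311 mGal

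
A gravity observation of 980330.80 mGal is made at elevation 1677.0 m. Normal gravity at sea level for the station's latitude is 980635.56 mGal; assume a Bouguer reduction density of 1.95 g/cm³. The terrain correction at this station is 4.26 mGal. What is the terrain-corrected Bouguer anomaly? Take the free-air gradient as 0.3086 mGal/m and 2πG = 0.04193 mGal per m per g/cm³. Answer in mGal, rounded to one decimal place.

79.9

Free-air correction = 0.3086 × 1677.0 = 517.52 mGal
Free-air anomaly = 980330.80 − 980635.56 + (517.52) = 212.76 mGal
Bouguer slab correction = 0.04193 × 1.95 × 1677.0 = 137.12 mGal
Simple Bouguer anomaly = 212.76 − (137.12) = 75.64 mGal
Complete Bouguer anomaly = 75.64 + 4.26 = 79.90 mGal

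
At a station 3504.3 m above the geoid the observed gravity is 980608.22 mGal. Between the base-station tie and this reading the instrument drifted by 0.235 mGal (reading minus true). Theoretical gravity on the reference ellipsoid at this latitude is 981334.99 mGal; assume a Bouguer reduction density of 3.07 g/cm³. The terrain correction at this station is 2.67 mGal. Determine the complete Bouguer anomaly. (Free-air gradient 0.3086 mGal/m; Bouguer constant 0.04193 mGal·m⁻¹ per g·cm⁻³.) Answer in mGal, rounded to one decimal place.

Drift-corrected reading = 980608.22 − (0.235) = 980607.985 mGal
Free-air correction = 0.3086 × 3504.3 = 1081.43 mGal
Free-air anomaly = 980607.985 − 981334.99 + (1081.43) = 354.425 mGal
Bouguer slab correction = 0.04193 × 3.07 × 3504.3 = 451.09 mGal
Simple Bouguer anomaly = 354.425 − (451.09) = -96.665 mGal
Complete Bouguer anomaly = -96.665 + 2.67 = -93.995 mGal

-94.0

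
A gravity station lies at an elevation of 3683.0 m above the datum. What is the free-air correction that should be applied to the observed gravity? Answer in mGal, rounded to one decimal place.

1136.6

Free-air correction = 0.3086 × 3683.0 = 1136.6 mGal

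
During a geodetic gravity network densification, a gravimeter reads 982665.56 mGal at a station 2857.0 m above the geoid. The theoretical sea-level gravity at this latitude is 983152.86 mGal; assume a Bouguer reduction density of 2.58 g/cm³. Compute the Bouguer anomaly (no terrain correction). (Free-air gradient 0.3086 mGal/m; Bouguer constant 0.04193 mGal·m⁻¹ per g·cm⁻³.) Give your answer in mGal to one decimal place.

Free-air correction = 0.3086 × 2857.0 = 881.67 mGal
Free-air anomaly = 982665.56 − 983152.86 + (881.67) = 394.37 mGal
Bouguer slab correction = 0.04193 × 2.58 × 2857.0 = 309.07 mGal
Simple Bouguer anomaly = 394.37 − (309.07) = 85.30 mGal

85.3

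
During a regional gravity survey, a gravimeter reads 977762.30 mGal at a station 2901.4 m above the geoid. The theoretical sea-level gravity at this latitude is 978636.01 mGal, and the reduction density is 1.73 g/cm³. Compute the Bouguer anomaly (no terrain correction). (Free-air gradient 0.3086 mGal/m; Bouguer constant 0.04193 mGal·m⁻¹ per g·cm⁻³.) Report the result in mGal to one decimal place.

Free-air correction = 0.3086 × 2901.4 = 895.37 mGal
Free-air anomaly = 977762.30 − 978636.01 + (895.37) = 21.66 mGal
Bouguer slab correction = 0.04193 × 1.73 × 2901.4 = 210.46 mGal
Simple Bouguer anomaly = 21.66 − (210.46) = -188.80 mGal

-188.8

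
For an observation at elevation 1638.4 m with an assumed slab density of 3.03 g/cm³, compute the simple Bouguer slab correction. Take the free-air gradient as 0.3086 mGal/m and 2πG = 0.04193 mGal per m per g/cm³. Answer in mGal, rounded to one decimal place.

Bouguer slab correction = 0.04193 × 3.03 × 1638.4 = 208.2 mGal

208.2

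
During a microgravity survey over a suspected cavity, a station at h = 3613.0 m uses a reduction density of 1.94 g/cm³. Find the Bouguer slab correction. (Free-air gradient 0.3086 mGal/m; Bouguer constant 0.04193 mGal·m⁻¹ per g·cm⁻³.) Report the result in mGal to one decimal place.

293.9

Bouguer slab correction = 0.04193 × 1.94 × 3613.0 = 293.9 mGal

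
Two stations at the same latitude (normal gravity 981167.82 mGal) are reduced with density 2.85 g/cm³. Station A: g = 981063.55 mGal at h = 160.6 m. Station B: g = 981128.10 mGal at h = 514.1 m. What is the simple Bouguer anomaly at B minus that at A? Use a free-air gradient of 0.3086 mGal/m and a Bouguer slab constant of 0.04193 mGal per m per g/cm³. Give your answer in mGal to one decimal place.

131.4

Δg_SB(A) = 981063.55 − 981167.82 + 0.3086×160.6 − 0.04193×2.85×160.6 = -73.90 mGal
Δg_SB(B) = 981128.10 − 981167.82 + 0.3086×514.1 − 0.04193×2.85×514.1 = 57.50 mGal
Difference = 57.50 − (-73.90) = 131.40 mGal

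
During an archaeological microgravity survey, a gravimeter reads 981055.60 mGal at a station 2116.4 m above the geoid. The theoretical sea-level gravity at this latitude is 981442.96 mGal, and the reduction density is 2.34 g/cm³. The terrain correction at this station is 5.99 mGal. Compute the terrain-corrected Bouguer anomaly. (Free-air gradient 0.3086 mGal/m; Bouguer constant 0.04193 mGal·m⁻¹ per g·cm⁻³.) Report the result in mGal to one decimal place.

64.1

Free-air correction = 0.3086 × 2116.4 = 653.12 mGal
Free-air anomaly = 981055.60 − 981442.96 + (653.12) = 265.76 mGal
Bouguer slab correction = 0.04193 × 2.34 × 2116.4 = 207.65 mGal
Simple Bouguer anomaly = 265.76 − (207.65) = 58.11 mGal
Complete Bouguer anomaly = 58.11 + 5.99 = 64.10 mGal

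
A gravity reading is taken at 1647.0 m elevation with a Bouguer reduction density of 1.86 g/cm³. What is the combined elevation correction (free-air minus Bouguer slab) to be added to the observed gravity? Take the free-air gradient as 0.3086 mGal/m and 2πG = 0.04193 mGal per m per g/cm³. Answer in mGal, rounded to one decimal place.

379.8

Combined gradient = 0.3086 − 0.04193 × 1.86 = 0.2306102 mGal/m
Combined elevation correction = 0.2306102 × 1647.0 = 379.8 mGal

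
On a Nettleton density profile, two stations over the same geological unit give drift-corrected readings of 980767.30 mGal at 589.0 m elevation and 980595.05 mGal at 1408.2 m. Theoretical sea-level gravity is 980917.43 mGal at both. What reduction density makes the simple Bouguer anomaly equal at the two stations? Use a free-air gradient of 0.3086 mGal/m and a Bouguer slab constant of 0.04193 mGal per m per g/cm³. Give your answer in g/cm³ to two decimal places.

Δg_obs = 980595.05 − 980767.30 = -172.25 mGal over Δh = 1408.2 − 589.0 = 819.2 m
Equal Bouguer anomalies ⇒ Δg_obs + (0.3086 − 0.04193ρ)·Δh = 0
0.3086 − 0.04193ρ = −Δg_obs/Δh = 0.21027
ρ = (0.3086 − 0.21027) / 0.04193 = 2.35 g/cm³

2.35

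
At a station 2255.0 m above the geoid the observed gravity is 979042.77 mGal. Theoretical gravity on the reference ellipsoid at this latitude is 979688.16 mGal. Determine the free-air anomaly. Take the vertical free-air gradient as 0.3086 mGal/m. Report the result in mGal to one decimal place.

50.5

Free-air correction = 0.3086 × 2255.0 = 695.89 mGal
Free-air anomaly = 979042.77 − 979688.16 + (695.89) = 50.50 mGal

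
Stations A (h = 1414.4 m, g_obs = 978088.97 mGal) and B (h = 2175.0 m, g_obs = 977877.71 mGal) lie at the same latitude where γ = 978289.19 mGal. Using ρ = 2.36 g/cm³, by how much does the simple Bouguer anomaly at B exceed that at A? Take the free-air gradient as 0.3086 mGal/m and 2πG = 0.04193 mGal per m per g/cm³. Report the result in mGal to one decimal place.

Δg_SB(A) = 978088.97 − 978289.19 + 0.3086×1414.4 − 0.04193×2.36×1414.4 = 96.30 mGal
Δg_SB(B) = 977877.71 − 978289.19 + 0.3086×2175.0 − 0.04193×2.36×2175.0 = 44.50 mGal
Difference = 44.50 − (96.30) = -51.80 mGal

-51.8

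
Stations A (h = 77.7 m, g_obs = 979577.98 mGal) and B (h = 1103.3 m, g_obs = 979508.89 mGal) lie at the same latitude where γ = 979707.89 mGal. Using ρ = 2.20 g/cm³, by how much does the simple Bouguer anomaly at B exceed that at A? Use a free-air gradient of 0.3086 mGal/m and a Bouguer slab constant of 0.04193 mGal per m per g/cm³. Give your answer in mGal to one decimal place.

152.8

Δg_SB(A) = 979577.98 − 979707.89 + 0.3086×77.7 − 0.04193×2.20×77.7 = -113.10 mGal
Δg_SB(B) = 979508.89 − 979707.89 + 0.3086×1103.3 − 0.04193×2.20×1103.3 = 39.70 mGal
Difference = 39.70 − (-113.10) = 152.80 mGal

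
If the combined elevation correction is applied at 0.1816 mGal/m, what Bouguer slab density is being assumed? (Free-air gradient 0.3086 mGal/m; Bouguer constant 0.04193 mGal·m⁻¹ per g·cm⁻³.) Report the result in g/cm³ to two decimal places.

3.03

0.1816 = 0.3086 − 0.04193 × ρ
ρ = (0.3086 − 0.1816) / 0.04193 = 3.03 g/cm³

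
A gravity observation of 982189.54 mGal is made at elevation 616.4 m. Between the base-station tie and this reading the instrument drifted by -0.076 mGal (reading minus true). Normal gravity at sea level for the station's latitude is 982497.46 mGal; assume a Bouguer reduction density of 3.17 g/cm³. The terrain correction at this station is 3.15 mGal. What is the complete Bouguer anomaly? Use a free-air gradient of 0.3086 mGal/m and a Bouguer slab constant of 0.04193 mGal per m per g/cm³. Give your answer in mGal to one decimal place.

Drift-corrected reading = 982189.54 − (-0.076) = 982189.616 mGal
Free-air correction = 0.3086 × 616.4 = 190.22 mGal
Free-air anomaly = 982189.616 − 982497.46 + (190.22) = -117.624 mGal
Bouguer slab correction = 0.04193 × 3.17 × 616.4 = 81.93 mGal
Simple Bouguer anomaly = -117.624 − (81.93) = -199.554 mGal
Complete Bouguer anomaly = -199.554 + 3.15 = -196.404 mGal

-196.4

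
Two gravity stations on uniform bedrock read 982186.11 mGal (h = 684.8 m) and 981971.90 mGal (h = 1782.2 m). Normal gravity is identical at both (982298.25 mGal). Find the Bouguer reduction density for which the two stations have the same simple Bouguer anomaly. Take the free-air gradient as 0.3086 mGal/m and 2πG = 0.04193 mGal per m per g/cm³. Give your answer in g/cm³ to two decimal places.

Δg_obs = 981971.90 − 982186.11 = -214.21 mGal over Δh = 1782.2 − 684.8 = 1097.4 m
Equal Bouguer anomalies ⇒ Δg_obs + (0.3086 − 0.04193ρ)·Δh = 0
0.3086 − 0.04193ρ = −Δg_obs/Δh = 0.19520
ρ = (0.3086 − 0.19520) / 0.04193 = 2.70 g/cm³

2.70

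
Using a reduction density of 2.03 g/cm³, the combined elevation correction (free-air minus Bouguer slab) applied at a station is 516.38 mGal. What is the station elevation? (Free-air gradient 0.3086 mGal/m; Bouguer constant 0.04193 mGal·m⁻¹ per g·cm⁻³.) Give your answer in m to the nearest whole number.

2311

Combined gradient = 0.3086 − 0.04193 × 2.03 = 0.2234821 mGal/m
h = 516.38 / 0.2234821 = 2310.61 m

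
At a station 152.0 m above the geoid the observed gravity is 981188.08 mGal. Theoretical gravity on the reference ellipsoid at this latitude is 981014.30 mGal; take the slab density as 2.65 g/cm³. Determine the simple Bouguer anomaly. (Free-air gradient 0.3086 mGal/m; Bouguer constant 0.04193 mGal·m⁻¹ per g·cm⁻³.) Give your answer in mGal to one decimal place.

203.8

Free-air correction = 0.3086 × 152.0 = 46.91 mGal
Free-air anomaly = 981188.08 − 981014.30 + (46.91) = 220.69 mGal
Bouguer slab correction = 0.04193 × 2.65 × 152.0 = 16.89 mGal
Simple Bouguer anomaly = 220.69 − (16.89) = 203.80 mGal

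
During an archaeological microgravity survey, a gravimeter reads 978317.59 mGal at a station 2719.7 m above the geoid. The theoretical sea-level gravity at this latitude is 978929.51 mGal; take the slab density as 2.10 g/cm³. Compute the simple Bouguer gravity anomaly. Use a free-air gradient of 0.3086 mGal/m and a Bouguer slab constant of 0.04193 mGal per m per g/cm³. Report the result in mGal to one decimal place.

Free-air correction = 0.3086 × 2719.7 = 839.30 mGal
Free-air anomaly = 978317.59 − 978929.51 + (839.30) = 227.38 mGal
Bouguer slab correction = 0.04193 × 2.10 × 2719.7 = 239.48 mGal
Simple Bouguer anomaly = 227.38 − (239.48) = -12.10 mGal

-12.1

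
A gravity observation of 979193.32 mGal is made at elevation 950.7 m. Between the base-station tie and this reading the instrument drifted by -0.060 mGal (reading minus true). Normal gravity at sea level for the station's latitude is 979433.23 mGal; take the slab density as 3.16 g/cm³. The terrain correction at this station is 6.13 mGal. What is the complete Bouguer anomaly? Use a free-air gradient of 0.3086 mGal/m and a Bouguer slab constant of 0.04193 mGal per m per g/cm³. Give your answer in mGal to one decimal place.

-66.3

Drift-corrected reading = 979193.32 − (-0.060) = 979193.380 mGal
Free-air correction = 0.3086 × 950.7 = 293.39 mGal
Free-air anomaly = 979193.380 − 979433.23 + (293.39) = 53.540 mGal
Bouguer slab correction = 0.04193 × 3.16 × 950.7 = 125.97 mGal
Simple Bouguer anomaly = 53.540 − (125.97) = -72.430 mGal
Complete Bouguer anomaly = -72.430 + 6.13 = -66.300 mGal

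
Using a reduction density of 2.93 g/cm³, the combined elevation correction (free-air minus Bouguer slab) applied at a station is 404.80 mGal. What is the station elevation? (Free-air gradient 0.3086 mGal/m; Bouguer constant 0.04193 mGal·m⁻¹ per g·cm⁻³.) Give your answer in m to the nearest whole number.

Combined gradient = 0.3086 − 0.04193 × 2.93 = 0.1857451 mGal/m
h = 404.80 / 0.1857451 = 2179.33 m

2179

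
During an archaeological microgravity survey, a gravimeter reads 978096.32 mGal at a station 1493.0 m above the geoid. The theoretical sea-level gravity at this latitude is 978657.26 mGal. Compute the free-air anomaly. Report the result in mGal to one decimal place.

Free-air correction = 0.3086 × 1493.0 = 460.74 mGal
Free-air anomaly = 978096.32 − 978657.26 + (460.74) = -100.20 mGal

-100.2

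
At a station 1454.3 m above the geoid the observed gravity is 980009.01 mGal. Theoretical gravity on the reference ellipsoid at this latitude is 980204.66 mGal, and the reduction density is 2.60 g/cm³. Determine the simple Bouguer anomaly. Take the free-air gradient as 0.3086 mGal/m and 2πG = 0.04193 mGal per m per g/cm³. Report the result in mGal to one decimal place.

Free-air correction = 0.3086 × 1454.3 = 448.80 mGal
Free-air anomaly = 980009.01 − 980204.66 + (448.80) = 253.15 mGal
Bouguer slab correction = 0.04193 × 2.60 × 1454.3 = 158.54 mGal
Simple Bouguer anomaly = 253.15 − (158.54) = 94.61 mGal

94.6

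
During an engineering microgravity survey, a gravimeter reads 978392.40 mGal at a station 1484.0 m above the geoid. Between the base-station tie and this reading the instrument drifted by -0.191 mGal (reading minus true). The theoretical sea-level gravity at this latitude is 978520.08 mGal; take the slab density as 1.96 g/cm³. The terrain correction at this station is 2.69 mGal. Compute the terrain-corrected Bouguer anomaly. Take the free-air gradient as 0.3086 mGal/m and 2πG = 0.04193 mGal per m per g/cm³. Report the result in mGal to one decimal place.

211.2

Drift-corrected reading = 978392.40 − (-0.191) = 978392.591 mGal
Free-air correction = 0.3086 × 1484.0 = 457.96 mGal
Free-air anomaly = 978392.591 − 978520.08 + (457.96) = 330.471 mGal
Bouguer slab correction = 0.04193 × 1.96 × 1484.0 = 121.96 mGal
Simple Bouguer anomaly = 330.471 − (121.96) = 208.511 mGal
Complete Bouguer anomaly = 208.511 + 2.69 = 211.201 mGal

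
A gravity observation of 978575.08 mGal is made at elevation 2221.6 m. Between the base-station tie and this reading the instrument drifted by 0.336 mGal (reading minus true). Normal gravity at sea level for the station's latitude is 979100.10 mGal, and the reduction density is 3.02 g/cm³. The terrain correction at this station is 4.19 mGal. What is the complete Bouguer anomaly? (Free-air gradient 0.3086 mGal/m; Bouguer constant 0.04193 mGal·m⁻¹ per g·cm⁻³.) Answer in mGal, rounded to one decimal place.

-116.9

Drift-corrected reading = 978575.08 − (0.336) = 978574.744 mGal
Free-air correction = 0.3086 × 2221.6 = 685.59 mGal
Free-air anomaly = 978574.744 − 979100.10 + (685.59) = 160.234 mGal
Bouguer slab correction = 0.04193 × 3.02 × 2221.6 = 281.32 mGal
Simple Bouguer anomaly = 160.234 − (281.32) = -121.086 mGal
Complete Bouguer anomaly = -121.086 + 4.19 = -116.896 mGal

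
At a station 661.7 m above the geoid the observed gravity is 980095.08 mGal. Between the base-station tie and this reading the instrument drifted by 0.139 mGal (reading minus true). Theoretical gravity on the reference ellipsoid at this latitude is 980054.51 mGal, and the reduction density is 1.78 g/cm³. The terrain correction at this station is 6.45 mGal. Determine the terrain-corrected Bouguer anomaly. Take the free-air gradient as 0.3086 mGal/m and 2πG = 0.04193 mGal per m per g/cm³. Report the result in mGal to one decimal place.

Drift-corrected reading = 980095.08 − (0.139) = 980094.941 mGal
Free-air correction = 0.3086 × 661.7 = 204.20 mGal
Free-air anomaly = 980094.941 − 980054.51 + (204.20) = 244.631 mGal
Bouguer slab correction = 0.04193 × 1.78 × 661.7 = 49.39 mGal
Simple Bouguer anomaly = 244.631 − (49.39) = 195.241 mGal
Complete Bouguer anomaly = 195.241 + 6.45 = 201.691 mGal

201.7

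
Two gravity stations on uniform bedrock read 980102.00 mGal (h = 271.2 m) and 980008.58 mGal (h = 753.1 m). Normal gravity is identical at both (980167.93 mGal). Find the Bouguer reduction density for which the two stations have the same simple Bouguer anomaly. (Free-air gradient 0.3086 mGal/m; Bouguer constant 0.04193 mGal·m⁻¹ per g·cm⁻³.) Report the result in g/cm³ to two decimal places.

2.74

Δg_obs = 980008.58 − 980102.00 = -93.42 mGal over Δh = 753.1 − 271.2 = 481.9 m
Equal Bouguer anomalies ⇒ Δg_obs + (0.3086 − 0.04193ρ)·Δh = 0
0.3086 − 0.04193ρ = −Δg_obs/Δh = 0.19386
ρ = (0.3086 − 0.19386) / 0.04193 = 2.74 g/cm³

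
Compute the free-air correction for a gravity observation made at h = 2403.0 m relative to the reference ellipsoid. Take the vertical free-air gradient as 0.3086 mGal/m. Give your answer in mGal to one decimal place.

Free-air correction = 0.3086 × 2403.0 = 741.6 mGal

741.6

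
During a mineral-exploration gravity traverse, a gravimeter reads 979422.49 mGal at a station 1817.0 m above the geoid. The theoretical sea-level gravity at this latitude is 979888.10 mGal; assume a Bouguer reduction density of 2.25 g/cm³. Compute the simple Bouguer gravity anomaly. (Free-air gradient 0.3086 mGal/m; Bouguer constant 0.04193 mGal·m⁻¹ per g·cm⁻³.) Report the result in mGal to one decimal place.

-76.3

Free-air correction = 0.3086 × 1817.0 = 560.73 mGal
Free-air anomaly = 979422.49 − 979888.10 + (560.73) = 95.12 mGal
Bouguer slab correction = 0.04193 × 2.25 × 1817.0 = 171.42 mGal
Simple Bouguer anomaly = 95.12 − (171.42) = -76.30 mGal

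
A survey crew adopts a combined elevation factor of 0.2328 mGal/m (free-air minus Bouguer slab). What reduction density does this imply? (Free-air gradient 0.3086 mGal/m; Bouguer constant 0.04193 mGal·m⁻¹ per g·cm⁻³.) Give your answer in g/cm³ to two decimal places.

0.2328 = 0.3086 − 0.04193 × ρ
ρ = (0.3086 − 0.2328) / 0.04193 = 1.81 g/cm³

1.81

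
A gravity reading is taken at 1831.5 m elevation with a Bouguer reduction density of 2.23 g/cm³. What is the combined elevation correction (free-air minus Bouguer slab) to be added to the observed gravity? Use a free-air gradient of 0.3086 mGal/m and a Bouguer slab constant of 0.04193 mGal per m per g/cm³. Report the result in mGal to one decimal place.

393.9

Combined gradient = 0.3086 − 0.04193 × 2.23 = 0.2150961 mGal/m
Combined elevation correction = 0.2150961 × 1831.5 = 393.9 mGal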